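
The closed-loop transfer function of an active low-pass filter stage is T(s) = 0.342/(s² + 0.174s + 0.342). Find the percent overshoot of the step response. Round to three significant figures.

%OS ≈ 62.3%

Comparing the denominator to s² + 2ζω_n s + ω_n²: ω_n = √0.342 = 0.585 rad/s, and 2ζω_n = 0.174 so ζ = 0.174/(2·0.585) = 0.149.
%OS = 100·exp(−πζ/√(1−ζ²)) = 62.3%.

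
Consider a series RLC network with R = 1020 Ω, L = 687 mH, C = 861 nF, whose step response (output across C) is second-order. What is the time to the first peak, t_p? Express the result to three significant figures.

t_p ≈ 0.00294 s

For a series RLC circuit (capacitor voltage as output), ω_n = 1/√(LC) = 1/√(687 mH · 861 nF) = 1300 rad/s.
ζ = (R/2)·√(C/L) = (1020/2)·√(861 nF/687 mH) = 0.571.
ω_d = 1300·√(1 − 0.571²) = 1070 rad/s. t_p = π/ω_d = 0.00294 s.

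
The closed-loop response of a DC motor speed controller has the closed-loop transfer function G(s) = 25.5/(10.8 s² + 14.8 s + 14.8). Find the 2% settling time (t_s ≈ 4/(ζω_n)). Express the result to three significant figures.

t_s ≈ 5.84 s

Dividing through by 10.8: denominator becomes s² + 1.370 s + 1.370.
So ω_n = √1.370 = 1.17 rad/s and ζ = 1.370/(2·1.17) = 0.585.
t_s ≈ 4/(ζω_n) = 5.84 s.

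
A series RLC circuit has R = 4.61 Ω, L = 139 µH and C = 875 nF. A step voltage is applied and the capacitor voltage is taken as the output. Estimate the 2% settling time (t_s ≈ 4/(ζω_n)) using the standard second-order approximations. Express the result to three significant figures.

t_s ≈ 0.000241 s

For a series RLC circuit (capacitor voltage as output), ω_n = 1/√(LC) = 1/√(139 µH · 875 nF) = 90700 rad/s.
ζ = (R/2)·√(C/L) = (4.61/2)·√(875 nF/139 µH) = 0.183.
t_s ≈ 4/(ζω_n) = 0.000241 s.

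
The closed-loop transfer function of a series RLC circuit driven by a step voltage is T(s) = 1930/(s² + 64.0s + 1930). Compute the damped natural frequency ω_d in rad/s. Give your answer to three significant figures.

ω_d ≈ 30.1 rad/s

ω_n = √1930 = 43.9 rad/s; ζ = 64.0/(2·43.9) = 0.728.
The damped frequency ω_d = ω_n√(1−ζ²) = 30.1 rad/s.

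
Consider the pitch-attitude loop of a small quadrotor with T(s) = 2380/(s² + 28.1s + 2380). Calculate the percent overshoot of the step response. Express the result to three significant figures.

Comparing the denominator to s² + 2ζω_n s + ω_n²: ω_n = √2380 = 48.8 rad/s, and 2ζω_n = 28.1 so ζ = 28.1/(2·48.8) = 0.288.
Overshoot: exp(−π·0.288/√(1−0.288²)) = 0.389, i.e. 38.9%.

%OS ≈ 38.9%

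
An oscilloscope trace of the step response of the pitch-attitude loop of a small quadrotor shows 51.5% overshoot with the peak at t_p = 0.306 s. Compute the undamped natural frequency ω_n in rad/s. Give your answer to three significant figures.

ω_n ≈ 10.5 rad/s

ζ from %OS: ζ = |ln 0.515|/√(π²+ln²0.515) = 0.207.
t_p = π/ω_d ⇒ ω_d = 10.3 rad/s; then ω_n = ω_d/√(1−ζ²) = 10.5 rad/s.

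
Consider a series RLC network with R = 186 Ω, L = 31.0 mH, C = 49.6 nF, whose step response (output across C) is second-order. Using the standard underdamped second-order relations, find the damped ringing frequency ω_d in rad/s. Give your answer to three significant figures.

For a series RLC circuit (capacitor voltage as output), ω_n = 1/√(LC) = 1/√(31.0 mH · 49.6 nF) = 25500 rad/s.
ζ = (R/2)·√(C/L) = (186/2)·√(49.6 nF/31.0 mH) = 0.118.
ω_d = 25500·√(1 − 0.118²) = 25300 rad/s.

ω_d ≈ 25300 rad/s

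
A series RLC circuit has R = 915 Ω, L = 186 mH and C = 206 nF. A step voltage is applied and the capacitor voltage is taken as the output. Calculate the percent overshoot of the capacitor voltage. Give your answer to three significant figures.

For a series RLC circuit (capacitor voltage as output), ω_n = 1/√(LC) = 1/√(186 mH · 206 nF) = 5110 rad/s.
ζ = (R/2)·√(C/L) = (915/2)·√(206 nF/186 mH) = 0.481.
Overshoot: exp(−π·0.481/√(1−0.481²)) = 0.178, i.e. 17.8%.

%OS ≈ 17.8%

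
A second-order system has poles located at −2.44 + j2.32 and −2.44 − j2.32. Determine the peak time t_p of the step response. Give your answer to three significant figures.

t_p ≈ 1.35 s

t_p = π/ω_d with ω_d = 2.32 (the imaginary part), so t_p = 1.35 s.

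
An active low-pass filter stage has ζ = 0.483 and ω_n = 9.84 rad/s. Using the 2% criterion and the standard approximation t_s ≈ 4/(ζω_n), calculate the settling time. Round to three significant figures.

t_s ≈ 0.842 s

t_s ≈ 4/(ζω_n) = 4/(0.483 × 9.84) = 0.842 s.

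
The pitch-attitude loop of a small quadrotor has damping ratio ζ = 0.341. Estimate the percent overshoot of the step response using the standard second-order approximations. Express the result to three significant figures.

%OS ≈ 32.0%

For an underdamped second-order system, %OS = 100·exp(−πζ/√(1−ζ²)).
πζ/√(1−ζ²) = π·0.341/√(1−0.116) = 1.140, so %OS = 100·e^(−1.140) = 32.0%.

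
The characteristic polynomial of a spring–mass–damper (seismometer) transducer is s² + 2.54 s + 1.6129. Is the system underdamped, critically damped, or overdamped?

a² − 4b = 2.54² − 4·1.6129 = 0 (repeated real root); the system is critically damped.

critically damped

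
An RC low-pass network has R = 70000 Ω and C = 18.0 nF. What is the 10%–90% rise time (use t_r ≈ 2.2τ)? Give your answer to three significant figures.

τ = RC = 70000 × 18.0 nF = 0.00126 s.
t_r ≈ 2.2τ = 0.00277 s.

t_r ≈ 0.00277 s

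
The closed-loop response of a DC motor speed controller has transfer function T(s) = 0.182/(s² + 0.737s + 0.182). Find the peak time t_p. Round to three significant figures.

t_p ≈ 14.6 s

Comparing the denominator to s² + 2ζω_n s + ω_n²: ω_n = √0.182 = 0.427 rad/s, and 2ζω_n = 0.737 so ζ = 0.737/(2·0.427) = 0.864.
ω_d = ω_n√(1−ζ²) = 0.215 rad/s. Then t_p = π/ω_d = 14.6 s.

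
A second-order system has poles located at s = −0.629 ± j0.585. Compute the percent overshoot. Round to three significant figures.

The poles are at −σ ± jω_d with σ = 0.629 and ω_d = 0.585, so ω_n = √(σ²+ω_d²) = 0.859 rad/s and ζ = σ/ω_n = 0.732.
Overshoot: exp(−π·0.732/√(1−0.732²)) = 0.0341, i.e. 3.41%.

%OS ≈ 3.41%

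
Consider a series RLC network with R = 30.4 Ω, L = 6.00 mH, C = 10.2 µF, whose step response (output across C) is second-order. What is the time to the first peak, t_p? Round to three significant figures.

For a series RLC circuit (capacitor voltage as output), ω_n = 1/√(LC) = 1/√(6.00 mH · 10.2 µF) = 4040 rad/s.
ζ = (R/2)·√(C/L) = (30.4/2)·√(10.2 µF/6.00 mH) = 0.627.
ω_d = 4040·√(1 − 0.627²) = 3150 rad/s. t_p = π/ω_d = 0.000997 s.

t_p ≈ 0.000997 s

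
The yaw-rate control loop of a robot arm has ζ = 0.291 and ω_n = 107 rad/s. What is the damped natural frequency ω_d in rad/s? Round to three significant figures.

ω_d ≈ 102 rad/s

ω_d = ω_n√(1−ζ²) = 107·√0.915 = 102 rad/s.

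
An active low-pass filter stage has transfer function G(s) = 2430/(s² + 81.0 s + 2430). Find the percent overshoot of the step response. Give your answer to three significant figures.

Matching coefficients with s² + 2ζω_n s + ω_n² gives ω_n² = 2430 ⇒ ω_n = 49.3 rad/s, and ζ = 81.0/(2ω_n) = 0.822.
%OS = 100 e^{−πζ/√(1−ζ²)} with ζ = 0.822 gives 1.08%.

%OS ≈ 1.08%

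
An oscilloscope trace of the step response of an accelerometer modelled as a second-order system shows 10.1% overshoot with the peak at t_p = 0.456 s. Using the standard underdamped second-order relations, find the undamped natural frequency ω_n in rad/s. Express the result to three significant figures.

From the overshoot, ζ = −ln(OS)/√(π²+ln²(OS)) = 0.589.
From t_p = π/ω_d, ω_d = π/0.456 = 6.89 rad/s, so ω_n = ω_d/√(1−ζ²) = 8.53 rad/s.

ω_n ≈ 8.53 rad/s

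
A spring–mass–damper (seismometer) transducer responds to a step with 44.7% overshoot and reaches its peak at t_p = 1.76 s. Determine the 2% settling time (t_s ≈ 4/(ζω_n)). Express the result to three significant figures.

From the overshoot, ζ = −ln(OS)/√(π²+ln²(OS)) = 0.248.
t_p = π/ω_d ⇒ ω_d = 1.78 rad/s; then ω_n = ω_d/√(1−ζ²) = 1.84 rad/s.
t_s ≈ 4/(ζω_n) = 4/(0.248·1.84) = 8.74 s.

t_s ≈ 8.74 s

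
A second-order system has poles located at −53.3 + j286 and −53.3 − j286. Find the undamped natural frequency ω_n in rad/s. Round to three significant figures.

The poles are at −σ ± jω_d with σ = 53.3 and ω_d = 286, so ω_n = √(σ²+ω_d²) = 291 rad/s and ζ = σ/ω_n = 0.183.

ω_n ≈ 291 rad/s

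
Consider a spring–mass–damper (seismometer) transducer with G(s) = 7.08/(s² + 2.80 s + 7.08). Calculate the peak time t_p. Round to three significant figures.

t_p ≈ 1.39 s

Comparing the denominator to s² + 2ζω_n s + ω_n²: ω_n = √7.08 = 2.66 rad/s, and 2ζω_n = 2.80 so ζ = 2.80/(2·2.66) = 0.526.
ω_d = ω_n√(1−ζ²) = 2.26 rad/s. Then t_p = π/ω_d = 1.39 s.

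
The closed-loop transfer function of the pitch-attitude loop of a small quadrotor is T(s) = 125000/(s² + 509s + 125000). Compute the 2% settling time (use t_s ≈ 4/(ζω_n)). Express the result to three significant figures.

t_s ≈ 0.0157 s

ω_n = √125000 = 354 rad/s; ζ = 509/(2·354) = 0.720.
t_s ≈ 4/(ζω_n) = 4/(0.720·354) = 0.0157 s.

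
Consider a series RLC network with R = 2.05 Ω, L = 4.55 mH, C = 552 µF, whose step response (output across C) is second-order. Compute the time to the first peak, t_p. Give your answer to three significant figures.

For a series RLC circuit (capacitor voltage as output), ω_n = 1/√(LC) = 1/√(4.55 mH · 552 µF) = 631 rad/s.
ζ = (R/2)·√(C/L) = (2.05/2)·√(552 µF/4.55 mH) = 0.357.
The damped frequency ω_d = ω_n√(1−ζ²) = 589 rad/s. t_p = π/ω_d = 0.00533 s.

t_p ≈ 0.00533 s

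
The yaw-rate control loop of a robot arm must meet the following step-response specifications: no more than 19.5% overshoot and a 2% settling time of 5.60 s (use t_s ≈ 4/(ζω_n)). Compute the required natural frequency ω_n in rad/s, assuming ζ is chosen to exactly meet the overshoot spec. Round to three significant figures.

ω_n ≈ 1.55 rad/s

Inverting the overshoot relation: ζ = |ln 0.195|/√(π² + ln²0.195) = 0.462.
Then ω_n = 4/(ζ t_s) = 4/(0.462 × 5.60) = 1.55 rad/s.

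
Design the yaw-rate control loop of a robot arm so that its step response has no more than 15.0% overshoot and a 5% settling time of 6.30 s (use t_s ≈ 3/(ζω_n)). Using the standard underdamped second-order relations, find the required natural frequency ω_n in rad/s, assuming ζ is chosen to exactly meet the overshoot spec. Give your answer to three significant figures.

ω_n ≈ 0.921 rad/s

Inverting the overshoot relation: ζ = |ln 0.150|/√(π² + ln²0.150) = 0.517.
Then ω_n = 3/(ζ t_s) = 3/(0.517 × 6.30) = 0.921 rad/s.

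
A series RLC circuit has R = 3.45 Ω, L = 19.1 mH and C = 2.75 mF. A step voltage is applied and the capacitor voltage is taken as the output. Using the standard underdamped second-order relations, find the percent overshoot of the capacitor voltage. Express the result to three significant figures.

%OS ≈ 6.59%

For a series RLC circuit (capacitor voltage as output), ω_n = 1/√(LC) = 1/√(19.1 mH · 2.75 mF) = 138 rad/s.
ζ = (R/2)·√(C/L) = (3.45/2)·√(2.75 mF/19.1 mH) = 0.655.
Overshoot: exp(−π·0.655/√(1−0.655²)) = 0.0659, i.e. 6.59%.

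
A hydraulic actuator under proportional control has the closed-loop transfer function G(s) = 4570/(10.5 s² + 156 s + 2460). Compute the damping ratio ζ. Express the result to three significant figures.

ζ ≈ 0.485

Dividing through by 10.5: denominator becomes s² + 14.86 s + 234.3.
So ω_n = √234.3 = 15.3 rad/s and ζ = 14.86/(2·15.3) = 0.485.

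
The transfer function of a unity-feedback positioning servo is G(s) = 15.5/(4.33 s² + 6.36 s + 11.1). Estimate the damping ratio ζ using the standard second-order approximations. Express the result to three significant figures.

ζ ≈ 0.459

Dividing through by 4.33: denominator becomes s² + 1.469 s + 2.564.
So ω_n = √2.564 = 1.60 rad/s and ζ = 1.469/(2·1.60) = 0.459.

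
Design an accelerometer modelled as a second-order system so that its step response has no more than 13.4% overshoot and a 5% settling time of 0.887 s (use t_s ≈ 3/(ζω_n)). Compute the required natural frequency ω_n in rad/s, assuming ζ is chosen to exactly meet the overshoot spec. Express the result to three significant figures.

ζ = −ln(OS)/√(π² + (ln OS)²). With OS = 0.134, ln OS = −2.010 and ζ = 2.010/3.730 = 0.539.
Then ω_n = 3/(ζ t_s) = 3/(0.539 × 0.887) = 6.28 rad/s.

ω_n ≈ 6.28 rad/s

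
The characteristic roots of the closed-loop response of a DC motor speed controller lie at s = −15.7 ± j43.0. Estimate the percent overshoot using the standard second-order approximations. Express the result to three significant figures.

The poles are at −σ ± jω_d with σ = 15.7 and ω_d = 43.0, so ω_n = √(σ²+ω_d²) = 45.8 rad/s and ζ = σ/ω_n = 0.343.
%OS = 100·exp(−πζ/√(1−ζ²)) = 31.8%.

%OS ≈ 31.8%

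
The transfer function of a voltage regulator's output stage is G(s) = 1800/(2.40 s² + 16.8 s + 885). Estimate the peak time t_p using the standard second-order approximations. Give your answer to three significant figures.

t_p ≈ 0.166 s

Dividing through by 2.40: denominator becomes s² + 7.000 s + 368.8.
So ω_n = √368.8 = 19.2 rad/s and ζ = 7.000/(2·19.2) = 0.182.
ω_d = ω_n√(1−ζ²) = 18.9 rad/s. t_p = π/ω_d = 0.166 s.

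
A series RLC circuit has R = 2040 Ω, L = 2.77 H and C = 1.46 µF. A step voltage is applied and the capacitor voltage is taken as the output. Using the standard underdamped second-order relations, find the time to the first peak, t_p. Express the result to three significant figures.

t_p ≈ 0.00940 s

For a series RLC circuit (capacitor voltage as output), ω_n = 1/√(LC) = 1/√(2.77 H · 1.46 µF) = 497 rad/s.
ζ = (R/2)·√(C/L) = (2040/2)·√(1.46 µF/2.77 H) = 0.741.
The damped frequency ω_d = ω_n√(1−ζ²) = 334 rad/s. t_p = π/ω_d = 0.00940 s.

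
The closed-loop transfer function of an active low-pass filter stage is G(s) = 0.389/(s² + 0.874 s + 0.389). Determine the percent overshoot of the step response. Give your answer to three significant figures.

%OS ≈ 4.57%

Matching coefficients with s² + 2ζω_n s + ω_n² gives ω_n² = 0.389 ⇒ ω_n = 0.624 rad/s, and ζ = 0.874/(2ω_n) = 0.701.
%OS = 100·exp(−πζ/√(1−ζ²)) = 4.57%.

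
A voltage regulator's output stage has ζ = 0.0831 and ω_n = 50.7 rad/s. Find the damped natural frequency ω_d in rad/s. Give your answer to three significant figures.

ω_d = ω_n√(1−ζ²) = 50.7·√0.993 = 50.5 rad/s.

ω_d ≈ 50.5 rad/s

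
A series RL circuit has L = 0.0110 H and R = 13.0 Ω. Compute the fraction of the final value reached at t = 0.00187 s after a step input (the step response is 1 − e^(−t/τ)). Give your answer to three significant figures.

τ = L/R = 0.0110/13.0 = 0.000846 s.
y(t)/y_∞ = 1 − e^(−t/τ) = 1 − e^(−0.00187/0.000846) = 1 − e^(−2.21) = 0.890.

y/y_∞ ≈ 0.890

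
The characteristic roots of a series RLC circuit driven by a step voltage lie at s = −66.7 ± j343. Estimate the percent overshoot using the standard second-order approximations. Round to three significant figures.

|pole| = ω_n = √(66.7² + 343²) = 349 rad/s; ζ = cos θ = σ/ω_n = 0.191.
%OS = 100·exp(−πζ/√(1−ζ²)) = 54.3%.

%OS ≈ 54.3%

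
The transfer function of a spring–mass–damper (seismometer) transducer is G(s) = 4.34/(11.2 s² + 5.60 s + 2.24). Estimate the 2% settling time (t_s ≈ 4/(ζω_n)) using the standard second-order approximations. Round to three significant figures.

t_s ≈ 16.0 s

Dividing through by 11.2: denominator becomes s² + 0.5000 s + 0.2000.
So ω_n = √0.2000 = 0.447 rad/s and ζ = 0.5000/(2·0.447) = 0.559.
t_s ≈ 4/(ζω_n) = 16.0 s.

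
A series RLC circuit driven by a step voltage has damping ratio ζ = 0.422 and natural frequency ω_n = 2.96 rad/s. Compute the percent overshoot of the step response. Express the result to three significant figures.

For an underdamped second-order system, %OS = 100·exp(−πζ/√(1−ζ²)).
πζ/√(1−ζ²) = π·0.422/√(1−0.178) = 1.462, so %OS = 100·e^(−1.462) = 23.2%.

%OS ≈ 23.2%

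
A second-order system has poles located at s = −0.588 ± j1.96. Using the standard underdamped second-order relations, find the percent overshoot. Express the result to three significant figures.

%OS ≈ 39.0%

The poles are at −σ ± jω_d with σ = 0.588 and ω_d = 1.96, so ω_n = √(σ²+ω_d²) = 2.05 rad/s and ζ = σ/ω_n = 0.287.
Overshoot: exp(−π·0.287/√(1−0.287²)) = 0.390, i.e. 39.0%.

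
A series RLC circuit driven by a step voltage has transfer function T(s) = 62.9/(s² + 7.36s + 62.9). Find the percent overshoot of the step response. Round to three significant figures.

ω_n = √62.9 = 7.93 rad/s; ζ = 7.36/(2·7.93) = 0.464.
Overshoot: exp(−π·0.464/√(1−0.464²)) = 0.193, i.e. 19.3%.

%OS ≈ 19.3%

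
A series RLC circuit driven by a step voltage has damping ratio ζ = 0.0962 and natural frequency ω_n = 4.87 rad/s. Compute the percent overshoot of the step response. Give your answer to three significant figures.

%OS ≈ 73.8%

For an underdamped second-order system, %OS = 100·exp(−πζ/√(1−ζ²)).
πζ/√(1−ζ²) = π·0.0962/√(1−0.00925) = 0.3036, so %OS = 100·e^(−0.3036) = 73.8%.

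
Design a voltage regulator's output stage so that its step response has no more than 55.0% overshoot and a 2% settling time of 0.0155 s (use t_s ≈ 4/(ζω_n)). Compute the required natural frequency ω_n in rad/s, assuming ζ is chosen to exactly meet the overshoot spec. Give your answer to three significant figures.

ω_n ≈ 1380 rad/s

From %OS = 100·exp(−πζ/√(1−ζ²)), invert to get ζ = −ln(OS)/√(π² + ln²(OS)) with OS = 0.550.
−ln 0.550 = 0.5978, so ζ = 0.5978/√(π² + 0.3574) = 0.187.
From t_s ≈ 4/(ζω_n): ω_n = 4/(ζ·t_s) = 4/(0.187·0.0155) = 1380 rad/s.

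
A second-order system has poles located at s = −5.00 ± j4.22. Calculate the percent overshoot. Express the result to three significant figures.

The poles are at −σ ± jω_d with σ = 5.00 and ω_d = 4.22, so ω_n = √(σ²+ω_d²) = 6.54 rad/s and ζ = σ/ω_n = 0.764.
%OS = 100·exp(−πζ/√(1−ζ²)) = 2.42%.

%OS ≈ 2.42%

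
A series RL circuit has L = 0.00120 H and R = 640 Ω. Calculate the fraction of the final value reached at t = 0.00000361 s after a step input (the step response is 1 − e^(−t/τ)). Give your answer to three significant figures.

y/y_∞ ≈ 0.854

τ = L/R = 0.00120/640 = 0.00000187 s.
y(t)/y_∞ = 1 − e^(−t/τ) = 1 − e^(−0.00000361/0.00000187) = 1 − e^(−1.93) = 0.854.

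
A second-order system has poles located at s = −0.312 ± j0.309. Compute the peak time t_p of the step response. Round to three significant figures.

t_p = π/ω_d with ω_d = 0.309 (the imaginary part), so t_p = 10.2 s.

t_p ≈ 10.2 s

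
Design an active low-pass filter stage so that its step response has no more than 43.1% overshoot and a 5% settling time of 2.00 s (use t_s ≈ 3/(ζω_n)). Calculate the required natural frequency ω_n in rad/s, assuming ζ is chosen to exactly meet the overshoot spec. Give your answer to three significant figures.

ω_n ≈ 5.80 rad/s

ζ = −ln(OS)/√(π² + (ln OS)²). With OS = 0.431, ln OS = −0.8416 and ζ = 0.8416/3.252 = 0.259.
Then ω_n = 3/(ζ t_s) = 3/(0.259 × 2.00) = 5.80 rad/s.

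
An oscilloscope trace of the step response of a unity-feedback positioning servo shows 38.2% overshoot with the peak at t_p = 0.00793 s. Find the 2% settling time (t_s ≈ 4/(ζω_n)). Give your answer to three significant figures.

ζ from %OS: ζ = |ln 0.382|/√(π²+ln²0.382) = 0.293.
t_p = π/ω_d ⇒ ω_d = 396 rad/s; then ω_n = ω_d/√(1−ζ²) = 414 rad/s.
t_s ≈ 4/(ζω_n) = 4/(0.293·414) = 0.0330 s.

t_s ≈ 0.0330 s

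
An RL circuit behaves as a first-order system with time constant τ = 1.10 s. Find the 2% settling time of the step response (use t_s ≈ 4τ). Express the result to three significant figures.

t_s ≈ 4.40 s

t_s ≈ 4τ = 4.40 s.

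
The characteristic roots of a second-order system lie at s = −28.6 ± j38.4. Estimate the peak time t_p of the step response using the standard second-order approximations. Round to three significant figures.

t_p = π/ω_d with ω_d = 38.4 (the imaginary part), so t_p = 0.0818 s.

t_p ≈ 0.0818 s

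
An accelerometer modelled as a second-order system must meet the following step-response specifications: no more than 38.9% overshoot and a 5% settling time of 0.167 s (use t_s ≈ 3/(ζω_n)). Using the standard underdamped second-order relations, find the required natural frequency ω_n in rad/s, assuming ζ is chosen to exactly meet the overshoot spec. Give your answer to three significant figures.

ω_n ≈ 62.4 rad/s

From %OS = 100·exp(−πζ/√(1−ζ²)), invert to get ζ = −ln(OS)/√(π² + ln²(OS)) with OS = 0.389.
−ln 0.389 = 0.9442, so ζ = 0.9442/√(π² + 0.8915) = 0.288.
Then ω_n = 3/(ζ t_s) = 3/(0.288 × 0.167) = 62.4 rad/s.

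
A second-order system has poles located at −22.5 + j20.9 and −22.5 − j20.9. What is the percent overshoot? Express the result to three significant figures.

|pole| = ω_n = √(22.5² + 20.9²) = 30.7 rad/s; ζ = cos θ = σ/ω_n = 0.733.
%OS = 100·exp(−πζ/√(1−ζ²)) = 3.40%.

%OS ≈ 3.40%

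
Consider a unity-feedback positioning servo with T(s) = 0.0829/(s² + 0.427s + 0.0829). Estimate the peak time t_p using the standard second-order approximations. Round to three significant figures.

t_p ≈ 16.3 s

Comparing the denominator to s² + 2ζω_n s + ω_n²: ω_n = √0.0829 = 0.288 rad/s, and 2ζω_n = 0.427 so ζ = 0.427/(2·0.288) = 0.742.
The damped frequency ω_d = ω_n√(1−ζ²) = 0.193 rad/s. Then t_p = π/ω_d = 16.3 s.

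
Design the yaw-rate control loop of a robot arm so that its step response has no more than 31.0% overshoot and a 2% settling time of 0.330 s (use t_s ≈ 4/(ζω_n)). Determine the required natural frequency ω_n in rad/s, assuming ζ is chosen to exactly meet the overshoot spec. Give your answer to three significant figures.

From %OS = 100·exp(−πζ/√(1−ζ²)), invert to get ζ = −ln(OS)/√(π² + ln²(OS)) with OS = 0.310.
−ln 0.310 = 1.171, so ζ = 1.171/√(π² + 1.372) = 0.349.
From t_s ≈ 4/(ζω_n): ω_n = 4/(ζ·t_s) = 4/(0.349·0.330) = 34.7 rad/s.

ω_n ≈ 34.7 rad/s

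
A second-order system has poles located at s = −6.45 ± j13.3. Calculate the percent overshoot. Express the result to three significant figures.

The poles are at −σ ± jω_d with σ = 6.45 and ω_d = 13.3, so ω_n = √(σ²+ω_d²) = 14.8 rad/s and ζ = σ/ω_n = 0.436.
Overshoot: exp(−π·0.436/√(1−0.436²)) = 0.218, i.e. 21.8%.

%OS ≈ 21.8%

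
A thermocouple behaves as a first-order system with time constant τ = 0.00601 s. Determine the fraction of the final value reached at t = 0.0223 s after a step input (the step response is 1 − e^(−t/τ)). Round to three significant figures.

y(t)/y_∞ = 1 − e^(−t/τ) = 1 − e^(−0.0223/0.00601) = 1 − e^(−3.71) = 0.976.

y/y_∞ ≈ 0.976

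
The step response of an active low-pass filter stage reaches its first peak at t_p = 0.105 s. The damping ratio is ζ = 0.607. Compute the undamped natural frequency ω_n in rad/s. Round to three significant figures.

ω_n ≈ 37.6 rad/s

Peak time t_p = π/ω_d, so ω_d = π/t_p = π/0.105 = 29.9 rad/s.
ω_n = ω_d/√(1−ζ²) = 29.9/√0.632 = 37.6 rad/s.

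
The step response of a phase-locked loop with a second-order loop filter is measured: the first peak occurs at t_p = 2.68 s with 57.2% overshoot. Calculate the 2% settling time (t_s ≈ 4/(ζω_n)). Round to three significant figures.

t_s ≈ 19.2 s

ζ from %OS: ζ = |ln 0.572|/√(π²+ln²0.572) = 0.175.
t_p = π/ω_d ⇒ ω_d = 1.17 rad/s; then ω_n = ω_d/√(1−ζ²) = 1.19 rad/s.
t_s ≈ 4/(ζω_n) = 4/(0.175·1.19) = 19.2 s.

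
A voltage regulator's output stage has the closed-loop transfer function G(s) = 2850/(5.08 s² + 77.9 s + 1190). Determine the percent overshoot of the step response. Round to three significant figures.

Dividing through by 5.08: denominator becomes s² + 15.33 s + 234.3.
So ω_n = √234.3 = 15.3 rad/s and ζ = 15.33/(2·15.3) = 0.501.
%OS = 100 e^{−πζ/√(1−ζ²)} with ζ = 0.501 gives 16.2%.

%OS ≈ 16.2%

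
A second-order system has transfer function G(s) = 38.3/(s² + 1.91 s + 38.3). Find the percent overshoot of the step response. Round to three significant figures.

ω_n = √38.3 = 6.19 rad/s; ζ = 1.91/(2·6.19) = 0.154.
%OS = 100·exp(−πζ/√(1−ζ²)) = 61.2%.

%OS ≈ 61.2%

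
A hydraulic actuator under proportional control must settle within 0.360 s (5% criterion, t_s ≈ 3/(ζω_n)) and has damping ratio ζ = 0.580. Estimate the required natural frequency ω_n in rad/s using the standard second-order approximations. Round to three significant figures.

ω_n ≈ 14.4 rad/s

Rearranging t_s ≈ 3/(ζω_n) gives ω_n = 3/(ζ·t_s) = 3/(0.580 × 0.360) = 14.4 rad/s.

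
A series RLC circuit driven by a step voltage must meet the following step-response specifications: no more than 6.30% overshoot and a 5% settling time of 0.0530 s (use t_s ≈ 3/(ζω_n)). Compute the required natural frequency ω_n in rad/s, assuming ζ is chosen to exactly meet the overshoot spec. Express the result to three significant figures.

From %OS = 100·exp(−πζ/√(1−ζ²)), invert to get ζ = −ln(OS)/√(π² + ln²(OS)) with OS = 0.0630.
−ln 0.0630 = 2.765, so ζ = 2.765/√(π² + 7.643) = 0.661.
From t_s ≈ 3/(ζω_n): ω_n = 3/(ζ·t_s) = 3/(0.661·0.0530) = 85.7 rad/s.

ω_n ≈ 85.7 rad/s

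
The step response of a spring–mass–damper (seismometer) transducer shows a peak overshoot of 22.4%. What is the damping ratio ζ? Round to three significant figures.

From %OS = 100·exp(−πζ/√(1−ζ²)), invert to get ζ = −ln(OS)/√(π² + ln²(OS)) with OS = 0.224.
−ln 0.224 = 1.496, so ζ = 1.496/√(π² + 2.238) = 0.430.

ζ ≈ 0.430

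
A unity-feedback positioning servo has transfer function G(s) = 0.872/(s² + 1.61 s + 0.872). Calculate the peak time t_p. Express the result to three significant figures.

t_p ≈ 6.64 s

Matching coefficients with s² + 2ζω_n s + ω_n² gives ω_n² = 0.872 ⇒ ω_n = 0.934 rad/s, and ζ = 1.61/(2ω_n) = 0.862.
The damped frequency ω_d = ω_n√(1−ζ²) = 0.473 rad/s. Then t_p = π/ω_d = 6.64 s.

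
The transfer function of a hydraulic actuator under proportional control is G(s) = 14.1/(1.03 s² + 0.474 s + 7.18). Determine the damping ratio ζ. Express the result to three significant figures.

Dividing through by 1.03: denominator becomes s² + 0.4602 s + 6.971.
So ω_n = √6.971 = 2.64 rad/s and ζ = 0.4602/(2·2.64) = 0.0872.

ζ ≈ 0.0872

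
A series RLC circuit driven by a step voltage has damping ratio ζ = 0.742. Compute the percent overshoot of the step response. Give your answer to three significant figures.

For an underdamped second-order system, %OS = 100·exp(−πζ/√(1−ζ²)).
πζ/√(1−ζ²) = π·0.742/√(1−0.551) = 3.477, so %OS = 100·e^(−3.477) = 3.09%.

%OS ≈ 3.09%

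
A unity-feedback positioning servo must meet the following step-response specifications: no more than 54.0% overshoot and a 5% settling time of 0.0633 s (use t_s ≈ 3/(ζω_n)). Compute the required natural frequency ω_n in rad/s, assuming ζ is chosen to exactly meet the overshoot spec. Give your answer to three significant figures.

ω_n ≈ 246 rad/s

From %OS = 100·exp(−πζ/√(1−ζ²)), invert to get ζ = −ln(OS)/√(π² + ln²(OS)) with OS = 0.540.
−ln 0.540 = 0.6162, so ζ = 0.6162/√(π² + 0.3797) = 0.192.
From t_s ≈ 3/(ζω_n): ω_n = 3/(ζ·t_s) = 3/(0.192·0.0633) = 246 rad/s.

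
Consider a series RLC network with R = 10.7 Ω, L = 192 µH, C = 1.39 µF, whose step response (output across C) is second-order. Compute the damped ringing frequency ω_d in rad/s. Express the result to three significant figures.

For a series RLC circuit (capacitor voltage as output), ω_n = 1/√(LC) = 1/√(192 µH · 1.39 µF) = 61200 rad/s.
ζ = (R/2)·√(C/L) = (10.7/2)·√(1.39 µF/192 µH) = 0.455.
ω_d = 61200·√(1 − 0.455²) = 54500 rad/s.

ω_d ≈ 54500 rad/s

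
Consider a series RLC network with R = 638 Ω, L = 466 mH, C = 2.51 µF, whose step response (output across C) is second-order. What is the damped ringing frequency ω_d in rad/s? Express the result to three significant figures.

ω_d ≈ 622 rad/s

For a series RLC circuit (capacitor voltage as output), ω_n = 1/√(LC) = 1/√(466 mH · 2.51 µF) = 925 rad/s.
ζ = (R/2)·√(C/L) = (638/2)·√(2.51 µF/466 mH) = 0.740.
The damped frequency ω_d = ω_n√(1−ζ²) = 622 rad/s.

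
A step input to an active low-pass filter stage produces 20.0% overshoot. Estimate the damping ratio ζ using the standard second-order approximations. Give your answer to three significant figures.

From %OS = 100·exp(−πζ/√(1−ζ²)), invert to get ζ = −ln(OS)/√(π² + ln²(OS)) with OS = 0.200.
−ln 0.200 = 1.609, so ζ = 1.609/√(π² + 2.590) = 0.456.

ζ ≈ 0.456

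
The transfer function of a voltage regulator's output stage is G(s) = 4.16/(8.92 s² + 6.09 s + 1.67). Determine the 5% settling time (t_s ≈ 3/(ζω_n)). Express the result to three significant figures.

t_s ≈ 8.79 s

Dividing through by 8.92: denominator becomes s² + 0.6827 s + 0.1872.
So ω_n = √0.1872 = 0.433 rad/s and ζ = 0.6827/(2·0.433) = 0.789.
t_s ≈ 3/(ζω_n) = 8.79 s.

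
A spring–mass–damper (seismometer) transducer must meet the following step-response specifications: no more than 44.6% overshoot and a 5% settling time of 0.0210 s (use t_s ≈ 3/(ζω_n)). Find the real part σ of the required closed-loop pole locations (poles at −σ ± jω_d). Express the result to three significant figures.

The settling-time spec alone fixes σ = ζω_n = 3/t_s = 3/0.0210 = 143.
(Overshoot then fixes ζ = 0.249 and hence ω_d = σ·√(1−ζ²)/ζ = 556 rad/s.)

σ ≈ 143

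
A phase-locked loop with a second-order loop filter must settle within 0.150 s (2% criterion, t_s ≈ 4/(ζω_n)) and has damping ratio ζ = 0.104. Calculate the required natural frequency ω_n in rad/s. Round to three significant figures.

ω_n ≈ 256 rad/s

Rearranging t_s ≈ 4/(ζω_n) gives ω_n = 4/(ζ·t_s) = 4/(0.104 × 0.150) = 256 rad/s.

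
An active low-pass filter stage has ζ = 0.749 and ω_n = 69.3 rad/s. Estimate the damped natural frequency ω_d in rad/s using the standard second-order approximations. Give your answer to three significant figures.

ω_d = ω_n√(1−ζ²) = 69.3·√0.439 = 45.9 rad/s.

ω_d ≈ 45.9 rad/s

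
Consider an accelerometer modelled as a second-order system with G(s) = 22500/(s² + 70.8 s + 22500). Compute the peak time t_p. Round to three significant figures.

t_p ≈ 0.0216 s

ω_n = √22500 = 150 rad/s; ζ = 70.8/(2·150) = 0.236.
ω_d = ω_n√(1−ζ²) = 146 rad/s. Then t_p = π/ω_d = 0.0216 s.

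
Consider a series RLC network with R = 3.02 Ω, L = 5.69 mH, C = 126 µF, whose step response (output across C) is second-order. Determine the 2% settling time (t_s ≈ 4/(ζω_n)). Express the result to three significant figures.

t_s ≈ 0.0151 s

For a series RLC circuit (capacitor voltage as output), ω_n = 1/√(LC) = 1/√(5.69 mH · 126 µF) = 1180 rad/s.
ζ = (R/2)·√(C/L) = (3.02/2)·√(126 µF/5.69 mH) = 0.225.
t_s ≈ 4/(ζω_n) = 0.0151 s.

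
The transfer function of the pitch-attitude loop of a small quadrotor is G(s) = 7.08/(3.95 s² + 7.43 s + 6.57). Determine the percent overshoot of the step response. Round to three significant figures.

Dividing through by 3.95: denominator becomes s² + 1.881 s + 1.663.
So ω_n = √1.663 = 1.29 rad/s and ζ = 1.881/(2·1.29) = 0.729.
Overshoot: exp(−π·0.729/√(1−0.729²)) = 0.0351, i.e. 3.51%.

%OS ≈ 3.51%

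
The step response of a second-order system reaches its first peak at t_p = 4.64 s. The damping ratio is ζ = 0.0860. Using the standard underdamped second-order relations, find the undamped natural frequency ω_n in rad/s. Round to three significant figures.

ω_n ≈ 0.680 rad/s

Peak time t_p = π/ω_d, so ω_d = π/t_p = π/4.64 = 0.677 rad/s.
ω_n = ω_d/√(1−ζ²) = 0.677/√0.993 = 0.680 rad/s.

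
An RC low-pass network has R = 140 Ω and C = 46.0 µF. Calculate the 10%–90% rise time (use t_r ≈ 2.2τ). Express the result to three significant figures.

t_r ≈ 0.0142 s

τ = RC = 140 × 46.0 µF = 0.00644 s.
t_r ≈ 2.2τ = 0.0142 s.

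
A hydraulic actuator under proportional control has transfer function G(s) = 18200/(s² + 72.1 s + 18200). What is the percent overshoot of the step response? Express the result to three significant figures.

Comparing the denominator to s² + 2ζω_n s + ω_n²: ω_n = √18200 = 135 rad/s, and 2ζω_n = 72.1 so ζ = 72.1/(2·135) = 0.267.
%OS = 100·exp(−πζ/√(1−ζ²)) = 41.8%.

%OS ≈ 41.8%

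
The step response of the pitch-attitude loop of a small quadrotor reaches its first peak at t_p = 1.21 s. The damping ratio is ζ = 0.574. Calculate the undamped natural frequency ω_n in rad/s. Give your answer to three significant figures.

Peak time t_p = π/ω_d, so ω_d = π/t_p = π/1.21 = 2.60 rad/s.
ω_n = ω_d/√(1−ζ²) = 2.60/√0.671 = 3.17 rad/s.

ω_n ≈ 3.17 rad/s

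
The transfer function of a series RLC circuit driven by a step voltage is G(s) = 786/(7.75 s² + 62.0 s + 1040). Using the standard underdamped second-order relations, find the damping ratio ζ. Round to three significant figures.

Dividing through by 7.75: denominator becomes s² + 8.000 s + 134.2.
So ω_n = √134.2 = 11.6 rad/s and ζ = 8.000/(2·11.6) = 0.345.

ζ ≈ 0.345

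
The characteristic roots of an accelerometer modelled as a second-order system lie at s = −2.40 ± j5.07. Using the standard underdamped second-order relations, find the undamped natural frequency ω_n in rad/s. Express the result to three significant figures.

With σ = 2.40, ω_d = 5.07: ω_n = √(σ²+ω_d²) = 5.61 rad/s, ζ = σ/ω_n = 0.428.

ω_n ≈ 5.61 rad/s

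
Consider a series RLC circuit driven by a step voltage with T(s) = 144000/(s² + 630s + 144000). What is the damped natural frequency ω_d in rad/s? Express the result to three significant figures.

ω_d ≈ 212 rad/s

ω_n = √144000 = 379 rad/s; ζ = 630/(2·379) = 0.830.
The damped frequency ω_d = ω_n√(1−ζ²) = 212 rad/s.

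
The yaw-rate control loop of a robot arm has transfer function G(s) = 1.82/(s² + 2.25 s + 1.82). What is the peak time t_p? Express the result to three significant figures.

t_p ≈ 4.22 s

Comparing the denominator to s² + 2ζω_n s + ω_n²: ω_n = √1.82 = 1.35 rad/s, and 2ζω_n = 2.25 so ζ = 2.25/(2·1.35) = 0.834.
ω_d = ω_n√(1−ζ²) = 0.745 rad/s. Then t_p = π/ω_d = 4.22 s.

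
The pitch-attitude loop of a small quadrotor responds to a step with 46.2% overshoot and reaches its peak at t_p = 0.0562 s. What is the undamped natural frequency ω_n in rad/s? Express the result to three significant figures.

From the overshoot, ζ = −ln(OS)/√(π²+ln²(OS)) = 0.239.
From t_p = π/ω_d, ω_d = π/0.0562 = 55.9 rad/s, so ω_n = ω_d/√(1−ζ²) = 57.6 rad/s.

ω_n ≈ 57.6 rad/s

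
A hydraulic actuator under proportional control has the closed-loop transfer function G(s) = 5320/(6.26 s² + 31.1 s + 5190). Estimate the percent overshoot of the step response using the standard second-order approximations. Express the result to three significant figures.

%OS ≈ 76.2%

Dividing through by 6.26: denominator becomes s² + 4.968 s + 829.1.
So ω_n = √829.1 = 28.8 rad/s and ζ = 4.968/(2·28.8) = 0.0863.
%OS = 100 e^{−πζ/√(1−ζ²)} with ζ = 0.0863 gives 76.2%.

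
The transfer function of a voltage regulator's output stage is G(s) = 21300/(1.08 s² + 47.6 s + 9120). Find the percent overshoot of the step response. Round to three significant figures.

%OS ≈ 46.0%

Dividing through by 1.08: denominator becomes s² + 44.07 s + 8444.
So ω_n = √8444 = 91.9 rad/s and ζ = 44.07/(2·91.9) = 0.240.
%OS = 100 e^{−πζ/√(1−ζ²)} with ζ = 0.240 gives 46.0%.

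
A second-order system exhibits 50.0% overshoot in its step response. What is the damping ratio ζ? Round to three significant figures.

ζ = −ln(OS)/√(π² + (ln OS)²). With OS = 0.500, ln OS = −0.6931 and ζ = 0.6931/3.217 = 0.215.

ζ ≈ 0.215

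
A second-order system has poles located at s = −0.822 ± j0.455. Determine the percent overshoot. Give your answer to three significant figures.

%OS ≈ 0.343%

The poles are at −σ ± jω_d with σ = 0.822 and ω_d = 0.455, so ω_n = √(σ²+ω_d²) = 0.940 rad/s and ζ = σ/ω_n = 0.875.
Overshoot: exp(−π·0.875/√(1−0.875²)) = 0.00343, i.e. 0.343%.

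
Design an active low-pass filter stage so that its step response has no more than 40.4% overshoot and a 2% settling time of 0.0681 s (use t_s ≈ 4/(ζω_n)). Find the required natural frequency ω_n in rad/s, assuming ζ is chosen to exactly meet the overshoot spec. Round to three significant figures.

From %OS = 100·exp(−πζ/√(1−ζ²)), invert to get ζ = −ln(OS)/√(π² + ln²(OS)) with OS = 0.404.
−ln 0.404 = 0.9063, so ζ = 0.9063/√(π² + 0.8215) = 0.277.
From t_s ≈ 4/(ζω_n): ω_n = 4/(ζ·t_s) = 4/(0.277·0.0681) = 212 rad/s.

ω_n ≈ 212 rad/s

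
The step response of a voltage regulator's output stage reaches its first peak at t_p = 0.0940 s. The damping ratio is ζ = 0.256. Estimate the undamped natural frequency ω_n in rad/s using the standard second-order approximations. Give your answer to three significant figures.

ω_n ≈ 34.6 rad/s

Peak time t_p = π/ω_d, so ω_d = π/t_p = π/0.0940 = 33.4 rad/s.
ω_n = ω_d/√(1−ζ²) = 33.4/√0.934 = 34.6 rad/s.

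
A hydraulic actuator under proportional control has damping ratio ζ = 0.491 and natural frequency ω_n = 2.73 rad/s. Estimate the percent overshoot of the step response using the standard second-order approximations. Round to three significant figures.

For an underdamped second-order system, %OS = 100·exp(−πζ/√(1−ζ²)).
πζ/√(1−ζ²) = π·0.491/√(1−0.241) = 1.771, so %OS = 100·e^(−1.771) = 17.0%.

%OS ≈ 17.0%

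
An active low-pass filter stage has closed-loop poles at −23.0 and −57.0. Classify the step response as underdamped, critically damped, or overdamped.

Since the poles are distinct, negative and real, the response is overdamped.

overdamped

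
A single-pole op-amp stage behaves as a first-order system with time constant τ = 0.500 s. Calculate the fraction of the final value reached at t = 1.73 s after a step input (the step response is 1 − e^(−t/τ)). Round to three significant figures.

y/y_∞ ≈ 0.969

y(t)/y_∞ = 1 − e^(−t/τ) = 1 − e^(−1.73/0.500) = 1 − e^(−3.46) = 0.969.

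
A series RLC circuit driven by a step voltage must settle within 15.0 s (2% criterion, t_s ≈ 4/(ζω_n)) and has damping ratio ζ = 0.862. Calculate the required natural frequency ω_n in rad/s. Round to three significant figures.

ω_n ≈ 0.309 rad/s

Rearranging t_s ≈ 4/(ζω_n) gives ω_n = 4/(ζ·t_s) = 4/(0.862 × 15.0) = 0.309 rad/s.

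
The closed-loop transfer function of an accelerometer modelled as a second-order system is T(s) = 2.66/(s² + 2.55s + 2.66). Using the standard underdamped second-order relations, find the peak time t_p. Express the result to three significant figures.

t_p ≈ 3.09 s

Comparing the denominator to s² + 2ζω_n s + ω_n²: ω_n = √2.66 = 1.63 rad/s, and 2ζω_n = 2.55 so ζ = 2.55/(2·1.63) = 0.782.
ω_d = ω_n√(1−ζ²) = 1.02 rad/s. Then t_p = π/ω_d = 3.09 s.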